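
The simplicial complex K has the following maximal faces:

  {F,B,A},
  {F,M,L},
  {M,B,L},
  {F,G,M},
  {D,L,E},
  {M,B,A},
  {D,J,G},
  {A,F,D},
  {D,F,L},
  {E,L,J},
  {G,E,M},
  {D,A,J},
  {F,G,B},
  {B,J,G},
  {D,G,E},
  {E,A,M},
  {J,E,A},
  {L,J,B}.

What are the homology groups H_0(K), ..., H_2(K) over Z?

We work with the vertex ordering A < B < D < E < F < G < J < L < M. The simplices of K, each written with vertices in increasing order, are:

  0-simplices (9): A, B, D, E, F, G, J, L, M
  1-simplices (27): AB, AD, AE, AF, AJ, AM, BF, BG, BJ, BL, BM, DE, DF, DG, DJ, DL, EG, EJ, EL, EM, FG, FL, FM, GJ, GM, JL, LM
  2-simplices (18): ABF, ABM, ADF, ADJ, AEJ, AEM, BFG, BGJ, BJL, BLM, DEG, DEL, DFL, DGJ, EGM, EJL, FGM, FLM

giving chain groups C_0 ≅ Z^9, C_1 ≅ Z^27, C_2 ≅ Z^18.

Boundary ∂_1: C_1 → C_0 maps an edge to its endpoints' difference, ∂[p,q] = q − p.
The resulting 9×27 matrix has rank 8, and its Smith normal form has invariant factors (1,1,1,1,1,1,1,1).

Boundary ∂_2: C_2 → C_1 acts by ∂[p,q,r] = [q,r] − [p,r] + [p,q]. For instance
  ∂AEM = EM − AM + AE,
  ∂BFG = FG − BG + BF.
The resulting 27×18 matrix has rank 18, and its Smith normal form has invariant factors (1,1,1,1,1,1,1,1,1,1,1,1,1,1,1,1,1,2).

Reading off H_k = ker ∂_k / im ∂_{k+1}:

  H_0: rank C_0 − rank ∂_1 = 9 − 8 = 1, and the invariant factors of ∂_1 are all 1, so H_0 = Z.
  H_1: rank ker ∂_1 − rank ∂_2 = (27 − 8) − 18 = 1, and ∂_2 has invariant factor 2 > 1, so H_1 = Z ⊕ Z/2.
  H_2: rank ker ∂_2 − rank ∂_3 = (18 − 18) − 0 = 0, and there is no ∂_3, so H_2 = 0.

As a check, the Euler characteristic is 9 − 27 + 18 = 0, which agrees with 1 − 1 + 0 = 0.
(K is a triangulation of the Klein bottle.)

H_0 = Z,  H_1 = Z ⊕ Z/2,  H_2 = 0.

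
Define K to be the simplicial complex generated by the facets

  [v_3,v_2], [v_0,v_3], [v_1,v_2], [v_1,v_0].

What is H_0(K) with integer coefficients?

H_0 = Z.

Order the vertices as v_0 < v_1 < v_2 < v_3. Listing each simplex with vertices in this order, K has dimension 1 with simplices:

  0-simplices (4): [v_0], [v_1], [v_2], [v_3]
  1-simplices (4): [v_0,v_1], [v_0,v_3], [v_1,v_2], [v_2,v_3]

so the chain groups are C_0 ≅ Z^4, C_1 ≅ Z^4.

The boundary map ∂_1: C_1 → C_0 is given by ∂[p,q] = [q] − [p]. For instance
  ∂[v_0,v_1] = [v_1] − [v_0].
The resulting 4×4 matrix has rank 3, and its Smith normal form has invariant factors (1,1,1).

Reading off H_k = ker ∂_k / im ∂_{k+1}:

  H_0: rank C_0 − rank ∂_1 = 4 − 3 = 1, and the invariant factors of ∂_1 are all 1, so H_0 = Z.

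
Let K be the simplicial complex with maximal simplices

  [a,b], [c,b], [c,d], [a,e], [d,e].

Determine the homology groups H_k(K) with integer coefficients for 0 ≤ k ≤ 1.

H_0 = Z,  H_1 = Z.

Order the vertices as a < b < c < d < e. Listing each simplex with vertices in this order, K has dimension 1 with simplices:

  0-simplices (5): a, b, c, d, e
  1-simplices (5): ab, ae, bc, cd, de

Hence C_0 ≅ Z^5, C_1 ≅ Z^5.

Boundary ∂_1: C_1 → C_0 maps an edge to its endpoints' difference, ∂[p,q] = q − p. For instance
  ∂ae = e − a.
As a 5×5 matrix over Z this has rank 4, with invariant factors (1,1,1,1).

Computing H_k = (kernel of ∂_k) / (image of ∂_{k+1}):

  H_0: rank C_0 − rank ∂_1 = 5 − 4 = 1, and the invariant factors of ∂_1 are all 1, so H_0 ≅ Z.
  H_1: rank ker ∂_1 − rank ∂_2 = (5 − 4) − 0 = 1, and there is no ∂_2, so H_1 ≅ Z.

As a check, the Euler characteristic is 5 − 5 = 0, which agrees with 1 − 1 = 0.
(K is a triangulation of the circle S^1.)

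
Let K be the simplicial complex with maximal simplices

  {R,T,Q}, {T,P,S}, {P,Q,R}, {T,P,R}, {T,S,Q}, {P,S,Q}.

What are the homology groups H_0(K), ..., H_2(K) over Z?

H_0 ≅ Z,  H_1 = 0,  H_2 ≅ Z.

Order the vertices as P < Q < R < S < T. Listing each simplex with vertices in this order, K has dimension 2 with simplices:

  0-simplices (5): P, Q, R, S, T
  1-simplices (9): PQ, PR, PS, PT, QR, QS, QT, RT, ST
  2-simplices (6): PQR, PQS, PRT, PST, QRT, QST

giving chain groups C_0 ≅ Z^5, C_1 ≅ Z^9, C_2 ≅ Z^6.

Boundary ∂_1: C_1 → C_0 is given by ∂[p,q] = [q] − [p]. For instance
  ∂PR = R − P.
The resulting 5×9 matrix has rank 4, and its Smith normal form has invariant factors (1,1,1,1).

Boundary ∂_2: C_2 → C_1 sends each 2-simplex [p,q,r] to [q,r] − [p,r] + [p,q]. For instance
  ∂QRT = RT − QT + QR,
  ∂QST = ST − QT + QS.
The 9×6 boundary matrix has rank 5 and Smith normal form diag(1,1,1,1,1).

Computing H_k = (kernel of ∂_k) / (image of ∂_{k+1}):

  H_0: rank C_0 − rank ∂_1 = 5 − 4 = 1, and the invariant factors of ∂_1 are all 1, so H_0 ≅ Z.
  H_1: rank ker ∂_1 − rank ∂_2 = (9 − 4) − 5 = 0, and the invariant factors of ∂_2 are all 1, so H_1 ≅ 0.
  H_2: rank ker ∂_2 − rank ∂_3 = (6 − 5) − 0 = 1, and there is no ∂_3, so H_2 ≅ Z.

As a check, the Euler characteristic is 5 − 9 + 6 = 2, which agrees with 1 − 0 + 1 = 2.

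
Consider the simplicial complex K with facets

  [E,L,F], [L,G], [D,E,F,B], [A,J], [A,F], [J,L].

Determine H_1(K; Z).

Fix the vertex order A < B < D < E < F < G < J < L and write every simplex with vertices in increasing order. Then dim K = 3 and the simplices of K are:

  0-simplices (8): A, B, D, E, F, G, J, L
  1-simplices (12): AF, AJ, BD, BE, BF, DE, DF, EF, EL, FL, GL, JL
  2-simplices (5): BDE, BDF, BEF, DEF, EFL
  3-simplices (1): BDEF

so the chain groups are C_0 ≅ Z^8, C_1 ≅ Z^12, C_2 ≅ Z^5, C_3 ≅ Z^1.

∂_1: C_1 → C_0 maps an edge to its endpoints' difference, ∂[p,q] = q − p.
The 8×12 boundary matrix has rank 7 and Smith normal form diag(1,1,1,1,1,1,1).

Boundary ∂_2: C_2 → C_1 sends each 2-simplex [p,q,r] to [q,r] − [p,r] + [p,q]. For instance
  ∂BDF = DF − BF + BD,
  ∂EFL = FL − EL + EF.
As a 12×5 matrix over Z this has rank 4, with invariant factors (1,1,1,1).

∂_3: C_3 → C_2 sends each 3-simplex σ to the alternating sum Σ_i (−1)^i (σ with its i-th vertex removed). For instance
  ∂BDEF = DEF − BEF + BDF − BDE.
The resulting 5×1 matrix has rank 1, and its Smith normal form has invariant factors (1).

Now H_k = ker ∂_k / im ∂_{k+1}, so:

  H_1: rank ker ∂_1 − rank ∂_2 = (12 − 7) − 4 = 1, and the invariant factors of ∂_2 are all 1, so H_1 = Z.

H_1 = Z.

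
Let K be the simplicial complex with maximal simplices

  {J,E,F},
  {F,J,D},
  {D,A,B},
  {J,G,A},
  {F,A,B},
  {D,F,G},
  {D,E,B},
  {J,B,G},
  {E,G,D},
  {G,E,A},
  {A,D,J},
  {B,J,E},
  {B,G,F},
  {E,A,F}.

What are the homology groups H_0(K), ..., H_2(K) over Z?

K has 7 vertices, 21 edges, 14 triangles.
rank ∂_0 = 0, rank ∂_1 = 6 ⇒ b_0 = 7 − 0 − 6 = 1; all invariant factors of ∂_1 are 1 so no torsion. So H_0 ≅ Z.
rank ∂_1 = 6, rank ∂_2 = 13 ⇒ b_1 = 21 − 6 − 13 = 2; all invariant factors of ∂_2 are 1 so no torsion. So H_1 ≅ Z^2.
rank ∂_2 = 13, rank ∂_3 = 0 ⇒ b_2 = 14 − 13 − 0 = 1. So H_2 ≅ Z.

H_0 = Z,  H_1 = Z^2,  H_2 = Z.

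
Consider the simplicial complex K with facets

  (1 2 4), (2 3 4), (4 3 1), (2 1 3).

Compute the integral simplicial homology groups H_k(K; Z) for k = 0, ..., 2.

We work with the vertex ordering 1 < 2 < 3 < 4. The simplices of K, each written with vertices in increasing order, are:

  0-simplices (4): [1], [2], [3], [4]
  1-simplices (6): [1,2], [1,3], [1,4], [2,3], [2,4], [3,4]
  2-simplices (4): [1,2,3], [1,2,4], [1,3,4], [2,3,4]

giving chain groups C_0 ≅ Z^4, C_1 ≅ Z^6, C_2 ≅ Z^4.

The boundary map ∂_1: C_1 → C_0 sends each edge [p,q] (with p < q) to q − p. For instance
  ∂[2,4] = [4] − [2].
The 4×6 boundary matrix has rank 3 and Smith normal form diag(1,1,1).

∂_2: C_2 → C_1 sends each 2-simplex [p,q,r] to [q,r] − [p,r] + [p,q]. For instance
  ∂[2,3,4] = [3,4] − [2,4] + [2,3],
  ∂[1,2,3] = [2,3] − [1,3] + [1,2].
The 6×4 boundary matrix has rank 3 and Smith normal form diag(1,1,1).

From H_k ≅ ker(∂_k) / im(∂_{k+1}) we obtain:

  H_0: rank C_0 − rank ∂_1 = 4 − 3 = 1, and the invariant factors of ∂_1 are all 1, so H_0 = Z.
  H_1: rank ker ∂_1 − rank ∂_2 = (6 − 3) − 3 = 0, and the invariant factors of ∂_2 are all 1, so H_1 = 0.
  H_2: rank ker ∂_2 − rank ∂_3 = (4 − 3) − 0 = 1, and there is no ∂_3, so H_2 = Z.

H_0 ≅ Z,  H_1 = 0,  H_2 ≅ Z.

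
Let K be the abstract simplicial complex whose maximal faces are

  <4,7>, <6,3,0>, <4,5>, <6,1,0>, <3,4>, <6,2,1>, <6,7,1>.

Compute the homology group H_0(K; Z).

We work with the vertex ordering 0 < 1 < 2 < 3 < 4 < 5 < 6 < 7. The simplices of K, each written with vertices in increasing order, are:

  0-simplices (8): [0], [1], [2], [3], [4], [5], [6], [7]
  1-simplices (12): [0,1], [0,3], [0,6], [1,2], [1,6], [1,7], [2,6], [3,4], [3,6], [4,5], [4,7], [6,7]
  2-simplices (4): [0,1,6], [0,3,6], [1,2,6], [1,6,7]

so the chain groups are C_0 ≅ Z^8, C_1 ≅ Z^12, C_2 ≅ Z^4.

∂_1: C_1 → C_0 sends each edge [p,q] (with p < q) to q − p. For instance
  ∂[6,7] = [7] − [6].
As a 8×12 matrix over Z this has rank 7, with invariant factors (1,1,1,1,1,1,1).

The boundary map ∂_2: C_2 → C_1 acts by ∂[p,q,r] = [q,r] − [p,r] + [p,q]. For instance
  ∂[1,2,6] = [2,6] − [1,6] + [1,2],
  ∂[0,3,6] = [3,6] − [0,6] + [0,3].
The resulting 12×4 matrix has rank 4, and its Smith normal form has invariant factors (1,1,1,1).

Computing H_k = (kernel of ∂_k) / (image of ∂_{k+1}):

  H_0: rank C_0 − rank ∂_1 = 8 − 7 = 1, and the invariant factors of ∂_1 are all 1, so H_0 ≅ Z.

H_0 = Z.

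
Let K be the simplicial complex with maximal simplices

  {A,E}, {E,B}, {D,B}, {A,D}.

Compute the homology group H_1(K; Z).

H_1 = Z.

Order the vertices as A < B < D < E. Listing each simplex with vertices in this order, K has dimension 1 with simplices:

  0-simplices (4): A, B, D, E
  1-simplices (4): AD, AE, BD, BE

Hence C_0 ≅ Z^4, C_1 ≅ Z^4.

∂_1: C_1 → C_0 maps an edge to its endpoints' difference, ∂[p,q] = q − p.
As a 4×4 matrix over Z this has rank 3, with invariant factors (1,1,1).

Computing H_k = (kernel of ∂_k) / (image of ∂_{k+1}):

  H_1: rank ker ∂_1 − rank ∂_2 = (4 − 3) − 0 = 1, and there is no ∂_2, so H_1 ≅ Z.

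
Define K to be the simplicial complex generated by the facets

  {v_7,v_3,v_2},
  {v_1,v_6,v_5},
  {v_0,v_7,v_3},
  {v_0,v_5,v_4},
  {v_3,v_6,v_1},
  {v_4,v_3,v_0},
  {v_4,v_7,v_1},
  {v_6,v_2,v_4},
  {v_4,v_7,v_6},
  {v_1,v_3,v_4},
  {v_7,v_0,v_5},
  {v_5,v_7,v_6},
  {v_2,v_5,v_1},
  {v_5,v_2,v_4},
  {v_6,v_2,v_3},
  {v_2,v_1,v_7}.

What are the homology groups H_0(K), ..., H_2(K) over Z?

We work with the vertex ordering v_0 < v_1 < v_2 < v_3 < v_4 < v_5 < v_6 < v_7. The simplices of K, each written with vertices in increasing order, are:

  0-simplices (8): [v_0], [v_1], [v_2], [v_3], [v_4], [v_5], [v_6], [v_7]
  1-simplices (24): (24 of them)
  2-simplices (16): (16 of them)

giving chain groups C_0 ≅ Z^8, C_1 ≅ Z^24, C_2 ≅ Z^16.

The boundary map ∂_1: C_1 → C_0 is given by ∂[p,q] = [q] − [p]. For instance
  ∂[v_5,v_7] = [v_7] − [v_5].
This gives a 8×24 integer matrix of rank 7; reducing to Smith normal form yields diagonal entries (1,1,1,1,1,1,1).

∂_2: C_2 → C_1 acts by ∂[p,q,r] = [q,r] − [p,r] + [p,q]. For instance
  ∂[v_0,v_3,v_4] = [v_3,v_4] − [v_0,v_4] + [v_0,v_3],
  ∂[v_1,v_4,v_7] = [v_4,v_7] − [v_1,v_7] + [v_1,v_4].
This gives a 24×16 integer matrix of rank 15; reducing to Smith normal form yields diagonal entries (1,1,1,1,1,1,1,1,1,1,1,1,1,1,1).

From H_k ≅ ker(∂_k) / im(∂_{k+1}) we obtain:

  H_0: rank C_0 − rank ∂_1 = 8 − 7 = 1, and the invariant factors of ∂_1 are all 1, so H_0 ≅ Z.
  H_1: rank ker ∂_1 − rank ∂_2 = (24 − 7) − 15 = 2, and the invariant factors of ∂_2 are all 1, so H_1 ≅ Z^2.
  H_2: rank ker ∂_2 − rank ∂_3 = (16 − 15) − 0 = 1, and there is no ∂_3, so H_2 ≅ Z.

As a check, the Euler characteristic is 8 − 24 + 16 = 0, which agrees with 1 − 2 + 1 = 0.

H_0 = Z,  H_1 = Z^2,  H_2 = Z.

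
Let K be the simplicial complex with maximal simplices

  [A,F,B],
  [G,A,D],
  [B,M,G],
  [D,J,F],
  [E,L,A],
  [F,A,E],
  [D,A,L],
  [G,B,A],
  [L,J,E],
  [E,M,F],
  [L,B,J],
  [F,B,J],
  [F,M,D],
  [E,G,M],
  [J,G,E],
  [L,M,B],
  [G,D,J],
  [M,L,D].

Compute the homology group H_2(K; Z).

H_2 ≅ Z.

We work with the vertex ordering A < B < D < E < F < G < J < L < M. The simplices of K, each written with vertices in increasing order, are:

  0-simplices (9): A, B, D, E, F, G, J, L, M
  1-simplices (27): AB, AD, AE, AF, AG, AL, BF, BG, BJ, BL, BM, DF, DG, DJ, DL, DM, EF, EG, EJ, EL, EM, FJ, FM, GJ, GM, JL, LM
  2-simplices (18): ABF, ABG, ADG, ADL, AEF, AEL, BFJ, BGM, BJL, BLM, DFJ, DFM, DGJ, DLM, EFM, EGJ, EGM, EJL

so the chain groups are C_0 ≅ Z^9, C_1 ≅ Z^27, C_2 ≅ Z^18.

∂_1: C_1 → C_0 sends each edge [p,q] (with p < q) to q − p.
The resulting 9×27 matrix has rank 8, and its Smith normal form has invariant factors (1,1,1,1,1,1,1,1).

∂_2: C_2 → C_1 sends each 2-simplex [p,q,r] to [q,r] − [p,r] + [p,q]. For instance
  ∂ADL = DL − AL + AD,
  ∂BFJ = FJ − BJ + BF.
The resulting 27×18 matrix has rank 17, and its Smith normal form has invariant factors (1,1,1,1,1,1,1,1,1,1,1,1,1,1,1,1,1).

Reading off H_k = ker ∂_k / im ∂_{k+1}:

  H_2: rank ker ∂_2 − rank ∂_3 = (18 − 17) − 0 = 1, and there is no ∂_3, so H_2 ≅ Z.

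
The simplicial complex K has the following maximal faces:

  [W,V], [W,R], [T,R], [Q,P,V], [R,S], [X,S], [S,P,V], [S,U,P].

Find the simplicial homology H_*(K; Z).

We work with the vertex ordering P < Q < R < S < T < U < V < W < X. The simplices of K, each written with vertices in increasing order, are:

  0-simplices (9): P, Q, R, S, T, U, V, W, X
  1-simplices (12): PQ, PS, PU, PV, QV, RS, RT, RW, SU, SV, SX, VW
  2-simplices (3): PQV, PSU, PSV

so the chain groups are C_0 ≅ Z^9, C_1 ≅ Z^12, C_2 ≅ Z^3.

∂_1: C_1 → C_0 sends each edge [p,q] (with p < q) to q − p. For instance
  ∂QV = V − Q.
As a 9×12 matrix over Z this has rank 8, with invariant factors (1,1,1,1,1,1,1,1).

Boundary ∂_2: C_2 → C_1 sends each 2-simplex [p,q,r] to [q,r] − [p,r] + [p,q]. For instance
  ∂PQV = QV − PV + PQ,
  ∂PSU = SU − PU + PS.
The 12×3 boundary matrix has rank 3 and Smith normal form diag(1,1,1).

Reading off H_k = ker ∂_k / im ∂_{k+1}:

  H_0: rank C_0 − rank ∂_1 = 9 − 8 = 1, and the invariant factors of ∂_1 are all 1, so H_0 = Z.
  H_1: rank ker ∂_1 − rank ∂_2 = (12 − 8) − 3 = 1, and the invariant factors of ∂_2 are all 1, so H_1 = Z.
  H_2: rank ker ∂_2 − rank ∂_3 = (3 − 3) − 0 = 0, and there is no ∂_3, so H_2 = 0.

H_0 = Z,  H_1 = Z,  H_2 = 0.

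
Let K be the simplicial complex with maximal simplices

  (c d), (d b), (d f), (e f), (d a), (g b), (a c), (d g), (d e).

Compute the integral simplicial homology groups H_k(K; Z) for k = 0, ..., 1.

Order the vertices as a < b < c < d < e < f < g. Listing each simplex with vertices in this order, K has dimension 1 with simplices:

  0-simplices (7): a, b, c, d, e, f, g
  1-simplices (9): ac, ad, bd, bg, cd, de, df, dg, ef

so the chain groups are C_0 ≅ Z^7, C_1 ≅ Z^9.

Boundary ∂_1: C_1 → C_0 is given by ∂[p,q] = [q] − [p].
As a 7×9 matrix over Z this has rank 6, with invariant factors (1,1,1,1,1,1).

From H_k ≅ ker(∂_k) / im(∂_{k+1}) we obtain:

  H_0: rank C_0 − rank ∂_1 = 7 − 6 = 1, and the invariant factors of ∂_1 are all 1, so H_0 = Z.
  H_1: rank ker ∂_1 − rank ∂_2 = (9 − 6) − 0 = 3, and there is no ∂_2, so H_1 = Z^3.

H_0 = Z,  H_1 = Z^3.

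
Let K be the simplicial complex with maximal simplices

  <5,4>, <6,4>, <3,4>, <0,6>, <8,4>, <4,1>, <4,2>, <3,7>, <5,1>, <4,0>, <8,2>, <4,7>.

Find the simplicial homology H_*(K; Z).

H_0 ≅ Z,  H_1 ≅ Z^4.

Take the total order 0 < 1 < 2 < 3 < 4 < 5 < 6 < 7 < 8 on the vertex set. Then K (dimension 1) consists of the simplices:

  0-simplices (9): [0], [1], [2], [3], [4], [5], [6], [7], [8]
  1-simplices (12): [0,4], [0,6], [1,4], [1,5], [2,4], [2,8], [3,4], [3,7], [4,5], [4,6], [4,7], [4,8]

Hence C_0 ≅ Z^9, C_1 ≅ Z^12.

∂_1: C_1 → C_0 maps an edge to its endpoints' difference, ∂[p,q] = q − p. For instance
  ∂[1,5] = [5] − [1].
As a 9×12 matrix over Z this has rank 8, with invariant factors (1,1,1,1,1,1,1,1).

Reading off H_k = ker ∂_k / im ∂_{k+1}:

  H_0: rank C_0 − rank ∂_1 = 9 − 8 = 1, and the invariant factors of ∂_1 are all 1, so H_0 ≅ Z.
  H_1: rank ker ∂_1 − rank ∂_2 = (12 − 8) − 0 = 4, and there is no ∂_2, so H_1 ≅ Z^4.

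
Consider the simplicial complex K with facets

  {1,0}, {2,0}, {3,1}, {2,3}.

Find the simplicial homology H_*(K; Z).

Order the vertices as 0 < 1 < 2 < 3. Listing each simplex with vertices in this order, K has dimension 1 with simplices:

  0-simplices (4): [0], [1], [2], [3]
  1-simplices (4): [0,1], [0,2], [1,3], [2,3]

Hence C_0 ≅ Z^4, C_1 ≅ Z^4.

∂_1: C_1 → C_0 is given by ∂[p,q] = [q] − [p]. For instance
  ∂[2,3] = [3] − [2].
The 4×4 boundary matrix has rank 3 and Smith normal form diag(1,1,1).

Computing H_k = (kernel of ∂_k) / (image of ∂_{k+1}):

  H_0: rank C_0 − rank ∂_1 = 4 − 3 = 1, and the invariant factors of ∂_1 are all 1, so H_0 = Z.
  H_1: rank ker ∂_1 − rank ∂_2 = (4 − 3) − 0 = 1, and there is no ∂_2, so H_1 = Z.

H_0 ≅ Z,  H_1 ≅ Z.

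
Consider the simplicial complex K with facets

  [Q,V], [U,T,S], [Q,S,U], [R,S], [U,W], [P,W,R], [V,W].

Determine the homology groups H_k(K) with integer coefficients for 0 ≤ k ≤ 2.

H_0 ≅ Z,  H_1 ≅ Z^2,  H_2 = 0.

We work with the vertex ordering P < Q < R < S < T < U < V < W. The simplices of K, each written with vertices in increasing order, are:

  0-simplices (8): P, Q, R, S, T, U, V, W
  1-simplices (12): PR, PW, QS, QU, QV, RS, RW, ST, SU, TU, UW, VW
  2-simplices (3): PRW, QSU, STU

so the chain groups are C_0 ≅ Z^8, C_1 ≅ Z^12, C_2 ≅ Z^3.

∂_1: C_1 → C_0 sends each edge [p,q] (with p < q) to q − p.
This gives a 8×12 integer matrix of rank 7; reducing to Smith normal form yields diagonal entries (1,1,1,1,1,1,1).

Boundary ∂_2: C_2 → C_1 maps a triangle to the signed sum of its edges. For instance
  ∂PRW = RW − PW + PR,
  ∂QSU = SU − QU + QS.
This gives a 12×3 integer matrix of rank 3; reducing to Smith normal form yields diagonal entries (1,1,1).

From H_k ≅ ker(∂_k) / im(∂_{k+1}) we obtain:

  H_0: rank C_0 − rank ∂_1 = 8 − 7 = 1, and the invariant factors of ∂_1 are all 1, so H_0 ≅ Z.
  H_1: rank ker ∂_1 − rank ∂_2 = (12 − 7) − 3 = 2, and the invariant factors of ∂_2 are all 1, so H_1 ≅ Z^2.
  H_2: rank ker ∂_2 − rank ∂_3 = (3 − 3) − 0 = 0, and there is no ∂_3, so H_2 ≅ 0.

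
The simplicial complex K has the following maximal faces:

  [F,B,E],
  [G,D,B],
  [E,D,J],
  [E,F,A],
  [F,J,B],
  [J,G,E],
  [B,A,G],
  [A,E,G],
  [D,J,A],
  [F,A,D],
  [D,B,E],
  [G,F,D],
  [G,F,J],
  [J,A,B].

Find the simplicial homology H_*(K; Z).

Order the vertices as A < B < D < E < F < G < J. Listing each simplex with vertices in this order, K has dimension 2 with simplices:

  0-simplices (7): A, B, D, E, F, G, J
  1-simplices (21): AB, AD, AE, AF, AG, AJ, BD, BE, BF, BG, BJ, DE, DF, DG, DJ, EF, EG, EJ, FG, FJ, GJ
  2-simplices (14): ABG, ABJ, ADF, ADJ, AEF, AEG, BDE, BDG, BEF, BFJ, DEJ, DFG, EGJ, FGJ

giving chain groups C_0 ≅ Z^7, C_1 ≅ Z^21, C_2 ≅ Z^14.

∂_1: C_1 → C_0 is given by ∂[p,q] = [q] − [p].
The 7×21 boundary matrix has rank 6 and Smith normal form diag(1,1,1,1,1,1).

Boundary ∂_2: C_2 → C_1 acts by ∂[p,q,r] = [q,r] − [p,r] + [p,q]. For instance
  ∂ABG = BG − AG + AB,
  ∂EGJ = GJ − EJ + EG.
As a 21×14 matrix over Z this has rank 13, with invariant factors (1,1,1,1,1,1,1,1,1,1,1,1,1).

Now H_k = ker ∂_k / im ∂_{k+1}, so:

  H_0: rank C_0 − rank ∂_1 = 7 − 6 = 1, and the invariant factors of ∂_1 are all 1, so H_0 ≅ Z.
  H_1: rank ker ∂_1 − rank ∂_2 = (21 − 6) − 13 = 2, and the invariant factors of ∂_2 are all 1, so H_1 ≅ Z^2.
  H_2: rank ker ∂_2 − rank ∂_3 = (14 − 13) − 0 = 1, and there is no ∂_3, so H_2 ≅ Z.

H_0 = Z,  H_1 = Z^2,  H_2 = Z.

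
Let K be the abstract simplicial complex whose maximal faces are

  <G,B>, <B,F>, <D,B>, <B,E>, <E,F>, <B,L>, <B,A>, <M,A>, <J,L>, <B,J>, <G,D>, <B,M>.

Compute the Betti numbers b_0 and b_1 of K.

b_0 = 1, b_1 = 4.

Order the vertices as A < B < D < E < F < G < J < L < M. Listing each simplex with vertices in this order, K has dimension 1 with simplices:

  0-simplices (9): A, B, D, E, F, G, J, L, M
  1-simplices (12): AB, AM, BD, BE, BF, BG, BJ, BL, BM, DG, EF, JL

Hence C_0 ≅ Z^9, C_1 ≅ Z^12.

∂_1: C_1 → C_0 is given by ∂[p,q] = [q] − [p].
As a 9×12 matrix over Z this has rank 8, with invariant factors (1,1,1,1,1,1,1,1).

Reading off H_k = ker ∂_k / im ∂_{k+1}:

  H_0: rank C_0 − rank ∂_1 = 9 − 8 = 1, and the invariant factors of ∂_1 are all 1, so H_0 ≅ Z.
  H_1: rank ker ∂_1 − rank ∂_2 = (12 − 8) − 0 = 4, and there is no ∂_2, so H_1 ≅ Z^4.

As a check, the Euler characteristic is 9 − 12 = -3, which agrees with 1 − 4 = -3.
(K is a triangulation of a wedge of 4 circles.)

Hence the Betti numbers are b_0 = 1, b_1 = 4.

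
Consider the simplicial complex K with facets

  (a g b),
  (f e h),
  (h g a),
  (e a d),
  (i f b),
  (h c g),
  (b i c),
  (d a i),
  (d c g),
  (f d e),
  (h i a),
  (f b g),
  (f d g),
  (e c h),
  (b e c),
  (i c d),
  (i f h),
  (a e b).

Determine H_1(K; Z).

Order the vertices as a < b < c < d < e < f < g < h < i. Listing each simplex with vertices in this order, K has dimension 2 with simplices:

  0-simplices (9): a, b, c, d, e, f, g, h, i
  1-simplices (27): ab, ad, ae, ag, ah, ai, bc, be, bf, bg, bi, cd, ce, cg, ch, ci, de, df, dg, di, ef, eh, fg, fh, fi, gh, hi
  2-simplices (18): abe, abg, ade, adi, agh, ahi, bce, bci, bfg, bfi, cdg, cdi, ceh, cgh, def, dfg, efh, fhi

so the chain groups are C_0 ≅ Z^9, C_1 ≅ Z^27, C_2 ≅ Z^18.

∂_1: C_1 → C_0 is given by ∂[p,q] = [q] − [p]. For instance
  ∂gh = h − g.
The 9×27 boundary matrix has rank 8 and Smith normal form diag(1,1,1,1,1,1,1,1).

Boundary ∂_2: C_2 → C_1 acts by ∂[p,q,r] = [q,r] − [p,r] + [p,q]. For instance
  ∂efh = fh − eh + ef,
  ∂abg = bg − ag + ab.
As a 27×18 matrix over Z this has rank 17, with invariant factors (1,1,1,1,1,1,1,1,1,1,1,1,1,1,1,1,1).

Computing H_k = (kernel of ∂_k) / (image of ∂_{k+1}):

  H_1: rank ker ∂_1 − rank ∂_2 = (27 − 8) − 17 = 2, and the invariant factors of ∂_2 are all 1, so H_1 = Z^2.

(K is a triangulation of the torus T^2.)

H_1 ≅ Z^2.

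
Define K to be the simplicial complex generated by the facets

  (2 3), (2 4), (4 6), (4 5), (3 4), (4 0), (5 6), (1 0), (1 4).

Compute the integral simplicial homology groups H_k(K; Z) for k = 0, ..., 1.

Fix the vertex order 0 < 1 < 2 < 3 < 4 < 5 < 6 and write every simplex with vertices in increasing order. Then dim K = 1 and the simplices of K are:

  0-simplices (7): [0], [1], [2], [3], [4], [5], [6]
  1-simplices (9): [0,1], [0,4], [1,4], [2,3], [2,4], [3,4], [4,5], [4,6], [5,6]

so the chain groups are C_0 ≅ Z^7, C_1 ≅ Z^9.

The boundary map ∂_1: C_1 → C_0 sends each edge [p,q] (with p < q) to q − p. For instance
  ∂[0,1] = [1] − [0].
The resulting 7×9 matrix has rank 6, and its Smith normal form has invariant factors (1,1,1,1,1,1).

From H_k ≅ ker(∂_k) / im(∂_{k+1}) we obtain:

  H_0: rank C_0 − rank ∂_1 = 7 − 6 = 1, and the invariant factors of ∂_1 are all 1, so H_0 ≅ Z.
  H_1: rank ker ∂_1 − rank ∂_2 = (9 − 6) − 0 = 3, and there is no ∂_2, so H_1 ≅ Z^3.

As a check, the Euler characteristic is 7 − 9 = -2, which agrees with 1 − 3 = -2.

H_0 ≅ Z,  H_1 ≅ Z^3.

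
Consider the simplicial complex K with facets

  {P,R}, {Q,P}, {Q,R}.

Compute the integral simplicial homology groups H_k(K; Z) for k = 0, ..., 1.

H_0 = Z,  H_1 = Z.

Order the vertices as P < Q < R. Listing each simplex with vertices in this order, K has dimension 1 with simplices:

  0-simplices (3): P, Q, R
  1-simplices (3): PQ, PR, QR

giving chain groups C_0 ≅ Z^3, C_1 ≅ Z^3.

The boundary map ∂_1: C_1 → C_0 maps an edge to its endpoints' difference, ∂[p,q] = q − p. For instance
  ∂PQ = Q − P.
As a 3×3 matrix over Z this has rank 2, with invariant factors (1,1).

Reading off H_k = ker ∂_k / im ∂_{k+1}:

  H_0: rank C_0 − rank ∂_1 = 3 − 2 = 1, and the invariant factors of ∂_1 are all 1, so H_0 ≅ Z.
  H_1: rank ker ∂_1 − rank ∂_2 = (3 − 2) − 0 = 1, and there is no ∂_2, so H_1 ≅ Z.

As a check, the Euler characteristic is 3 − 3 = 0, which agrees with 1 − 1 = 0.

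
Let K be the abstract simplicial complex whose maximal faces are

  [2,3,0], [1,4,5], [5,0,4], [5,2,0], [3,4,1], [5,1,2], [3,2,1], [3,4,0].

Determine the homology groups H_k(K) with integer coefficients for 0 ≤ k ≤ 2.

H_0 ≅ Z,  H_1 = 0,  H_2 ≅ Z.

We work with the vertex ordering 0 < 1 < 2 < 3 < 4 < 5. The simplices of K, each written with vertices in increasing order, are:

  0-simplices (6): [0], [1], [2], [3], [4], [5]
  1-simplices (12): [0,2], [0,3], [0,4], [0,5], [1,2], [1,3], [1,4], [1,5], [2,3], [2,5], [3,4], [4,5]
  2-simplices (8): [0,2,3], [0,2,5], [0,3,4], [0,4,5], [1,2,3], [1,2,5], [1,3,4], [1,4,5]

so the chain groups are C_0 ≅ Z^6, C_1 ≅ Z^12, C_2 ≅ Z^8.

∂_1: C_1 → C_0 sends each edge [p,q] (with p < q) to q − p.
As a 6×12 matrix over Z this has rank 5, with invariant factors (1,1,1,1,1).

The boundary map ∂_2: C_2 → C_1 maps a triangle to the signed sum of its edges. For instance
  ∂[1,4,5] = [4,5] − [1,5] + [1,4],
  ∂[1,2,5] = [2,5] − [1,5] + [1,2].
The 12×8 boundary matrix has rank 7 and Smith normal form diag(1,1,1,1,1,1,1).

Computing H_k = (kernel of ∂_k) / (image of ∂_{k+1}):

  H_0: rank C_0 − rank ∂_1 = 6 − 5 = 1, and the invariant factors of ∂_1 are all 1, so H_0 ≅ Z.
  H_1: rank ker ∂_1 − rank ∂_2 = (12 − 5) − 7 = 0, and the invariant factors of ∂_2 are all 1, so H_1 ≅ 0.
  H_2: rank ker ∂_2 − rank ∂_3 = (8 − 7) − 0 = 1, and there is no ∂_3, so H_2 ≅ Z.

(K is a triangulation of the 2-sphere S^2.)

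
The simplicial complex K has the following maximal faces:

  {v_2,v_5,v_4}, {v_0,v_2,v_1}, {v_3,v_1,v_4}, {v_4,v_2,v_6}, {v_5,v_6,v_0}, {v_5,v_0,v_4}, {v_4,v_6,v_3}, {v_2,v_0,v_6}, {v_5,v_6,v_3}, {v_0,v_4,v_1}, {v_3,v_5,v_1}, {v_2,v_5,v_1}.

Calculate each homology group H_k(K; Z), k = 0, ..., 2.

Fix the vertex order v_0 < v_1 < v_2 < v_3 < v_4 < v_5 < v_6 and write every simplex with vertices in increasing order. Then dim K = 2 and the simplices of K are:

  0-simplices (7): [v_0], [v_1], [v_2], [v_3], [v_4], [v_5], [v_6]
  1-simplices (18): (18 of them)
  2-simplices (12): (12 of them)

giving chain groups C_0 ≅ Z^7, C_1 ≅ Z^18, C_2 ≅ Z^12.

∂_1: C_1 → C_0 is given by ∂[p,q] = [q] − [p].
The resulting 7×18 matrix has rank 6, and its Smith normal form has invariant factors (1,1,1,1,1,1).

The boundary map ∂_2: C_2 → C_1 acts by ∂[p,q,r] = [q,r] − [p,r] + [p,q]. For instance
  ∂[v_3,v_5,v_6] = [v_5,v_6] − [v_3,v_6] + [v_3,v_5],
  ∂[v_1,v_3,v_5] = [v_3,v_5] − [v_1,v_5] + [v_1,v_3].
This gives a 18×12 integer matrix of rank 12; reducing to Smith normal form yields diagonal entries (1,1,1,1,1,1,1,1,1,1,1,2).

Reading off H_k = ker ∂_k / im ∂_{k+1}:

  H_0: rank C_0 − rank ∂_1 = 7 − 6 = 1, and the invariant factors of ∂_1 are all 1, so H_0 ≅ Z.
  H_1: rank ker ∂_1 − rank ∂_2 = (18 − 6) − 12 = 0, and ∂_2 has invariant factor 2 > 1, so H_1 ≅ Z/2Z.
  H_2: rank ker ∂_2 − rank ∂_3 = (12 − 12) − 0 = 0, and there is no ∂_3, so H_2 ≅ 0.

As a check, the Euler characteristic is 7 − 18 + 12 = 1, which agrees with 1 − 0 + 0 = 1.

H_0 = Z,  H_1 = Z/2Z,  H_2 = 0.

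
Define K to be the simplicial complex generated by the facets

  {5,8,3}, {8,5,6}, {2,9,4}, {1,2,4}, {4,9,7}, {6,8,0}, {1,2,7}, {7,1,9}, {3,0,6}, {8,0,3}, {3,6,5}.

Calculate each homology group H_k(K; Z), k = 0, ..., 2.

We work with the vertex ordering 0 < 1 < 2 < 3 < 4 < 5 < 6 < 7 < 8 < 9. The simplices of K, each written with vertices in increasing order, are:

  0-simplices (10): [0], [1], [2], [3], [4], [5], [6], [7], [8], [9]
  1-simplices (19): [0,3], [0,6], [0,8], [1,2], [1,4], [1,7], [1,9], [2,4], [2,7], [2,9], [3,5], [3,6], [3,8], [4,7], [4,9], [5,6], [5,8], [6,8], [7,9]
  2-simplices (11): [0,3,6], [0,3,8], [0,6,8], [1,2,4], [1,2,7], [1,7,9], [2,4,9], [3,5,6], [3,5,8], [4,7,9], [5,6,8]

so the chain groups are C_0 ≅ Z^10, C_1 ≅ Z^19, C_2 ≅ Z^11.

Boundary ∂_1: C_1 → C_0 is given by ∂[p,q] = [q] − [p]. For instance
  ∂[5,6] = [6] − [5].
This gives a 10×19 integer matrix of rank 8; reducing to Smith normal form yields diagonal entries (1,1,1,1,1,1,1,1).

The boundary map ∂_2: C_2 → C_1 sends each 2-simplex [p,q,r] to [q,r] − [p,r] + [p,q]. For instance
  ∂[0,6,8] = [6,8] − [0,8] + [0,6],
  ∂[1,7,9] = [7,9] − [1,9] + [1,7].
The 19×11 boundary matrix has rank 10 and Smith normal form diag(1,1,1,1,1,1,1,1,1,1).

Computing H_k = (kernel of ∂_k) / (image of ∂_{k+1}):

  H_0: rank C_0 − rank ∂_1 = 10 − 8 = 2, and the invariant factors of ∂_1 are all 1, so H_0 ≅ Z^2.
  H_1: rank ker ∂_1 − rank ∂_2 = (19 − 8) − 10 = 1, and the invariant factors of ∂_2 are all 1, so H_1 ≅ Z.
  H_2: rank ker ∂_2 − rank ∂_3 = (11 − 10) − 0 = 1, and there is no ∂_3, so H_2 ≅ Z.

H_0 ≅ Z^2,  H_1 ≅ Z,  H_2 ≅ Z.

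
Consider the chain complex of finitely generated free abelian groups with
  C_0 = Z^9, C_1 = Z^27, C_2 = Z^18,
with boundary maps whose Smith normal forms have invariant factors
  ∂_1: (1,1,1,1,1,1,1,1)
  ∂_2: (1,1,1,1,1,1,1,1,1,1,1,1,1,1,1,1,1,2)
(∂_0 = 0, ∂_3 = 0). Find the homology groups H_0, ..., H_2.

H_0 = Z,  H_1 = Z ⊕ Z_2,  H_2 = 0.

H_0: b_0 = 9 − 0 − 8 = 1; torsion from ∂_1 factors > 1: none. So H_0 = Z.
H_1: b_1 = 27 − 8 − 18 = 1; torsion from ∂_2 factors > 1: [2]. So H_1 = Z ⊕ Z_2.
H_2: b_2 = 18 − 18 − 0 = 0; torsion from ∂_3 factors > 1: none. So H_2 = 0.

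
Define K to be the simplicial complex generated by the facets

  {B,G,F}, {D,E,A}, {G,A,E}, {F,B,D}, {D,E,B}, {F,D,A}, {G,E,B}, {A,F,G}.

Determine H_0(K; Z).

Take the total order A < B < D < E < F < G on the vertex set. Then K (dimension 2) consists of the simplices:

  0-simplices (6): A, B, D, E, F, G
  1-simplices (12): AD, AE, AF, AG, BD, BE, BF, BG, DE, DF, EG, FG
  2-simplices (8): ADE, ADF, AEG, AFG, BDE, BDF, BEG, BFG

Hence C_0 ≅ Z^6, C_1 ≅ Z^12, C_2 ≅ Z^8.

The boundary map ∂_1: C_1 → C_0 sends each edge [p,q] (with p < q) to q − p.
The 6×12 boundary matrix has rank 5 and Smith normal form diag(1,1,1,1,1).

The boundary map ∂_2: C_2 → C_1 sends each 2-simplex [p,q,r] to [q,r] − [p,r] + [p,q]. For instance
  ∂AEG = EG − AG + AE,
  ∂BEG = EG − BG + BE.
As a 12×8 matrix over Z this has rank 7, with invariant factors (1,1,1,1,1,1,1).

Computing H_k = (kernel of ∂_k) / (image of ∂_{k+1}):

  H_0: rank C_0 − rank ∂_1 = 6 − 5 = 1, and the invariant factors of ∂_1 are all 1, so H_0 = Z.

H_0 = Z.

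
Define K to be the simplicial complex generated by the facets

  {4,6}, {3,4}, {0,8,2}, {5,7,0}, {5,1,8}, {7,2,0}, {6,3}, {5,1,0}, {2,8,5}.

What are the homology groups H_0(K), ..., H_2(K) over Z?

We work with the vertex ordering 0 < 1 < 2 < 3 < 4 < 5 < 6 < 7 < 8. The simplices of K, each written with vertices in increasing order, are:

  0-simplices (9): [0], [1], [2], [3], [4], [5], [6], [7], [8]
  1-simplices (15): [0,1], [0,2], [0,5], [0,7], [0,8], [1,5], [1,8], [2,5], [2,7], [2,8], [3,4], [3,6], [4,6], [5,7], [5,8]
  2-simplices (6): [0,1,5], [0,2,7], [0,2,8], [0,5,7], [1,5,8], [2,5,8]

giving chain groups C_0 ≅ Z^9, C_1 ≅ Z^15, C_2 ≅ Z^6.

∂_1: C_1 → C_0 is given by ∂[p,q] = [q] − [p].
The 9×15 boundary matrix has rank 7 and Smith normal form diag(1,1,1,1,1,1,1).

∂_2: C_2 → C_1 maps a triangle to the signed sum of its edges. For instance
  ∂[1,5,8] = [5,8] − [1,8] + [1,5],
  ∂[0,2,7] = [2,7] − [0,7] + [0,2].
The resulting 15×6 matrix has rank 6, and its Smith normal form has invariant factors (1,1,1,1,1,1).

Computing H_k = (kernel of ∂_k) / (image of ∂_{k+1}):

  H_0: rank C_0 − rank ∂_1 = 9 − 7 = 2, and the invariant factors of ∂_1 are all 1, so H_0 ≅ Z^2.
  H_1: rank ker ∂_1 − rank ∂_2 = (15 − 7) − 6 = 2, and the invariant factors of ∂_2 are all 1, so H_1 ≅ Z^2.
  H_2: rank ker ∂_2 − rank ∂_3 = (6 − 6) − 0 = 0, and there is no ∂_3, so H_2 ≅ 0.

H_0 ≅ Z^2,  H_1 ≅ Z^2,  H_2 = 0.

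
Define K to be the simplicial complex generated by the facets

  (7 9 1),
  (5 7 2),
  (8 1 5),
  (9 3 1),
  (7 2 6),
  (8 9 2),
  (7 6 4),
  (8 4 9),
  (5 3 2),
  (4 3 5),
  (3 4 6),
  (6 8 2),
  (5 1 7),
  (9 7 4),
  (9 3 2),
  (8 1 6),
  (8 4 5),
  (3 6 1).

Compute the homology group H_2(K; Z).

H_2 = Z.

Fix the vertex order 1 < 2 < 3 < 4 < 5 < 6 < 7 < 8 < 9 and write every simplex with vertices in increasing order. Then dim K = 2 and the simplices of K are:

  0-simplices (9): [1], [2], [3], [4], [5], [6], [7], [8], [9]
  1-simplices (27): (27 of them)
  2-simplices (18): [1,3,6], [1,3,9], [1,5,7], [1,5,8], [1,6,8], [1,7,9], [2,3,5], [2,3,9], [2,5,7], [2,6,7], [2,6,8], [2,8,9], [3,4,5], [3,4,6], [4,5,8], [4,6,7], [4,7,9], [4,8,9]

Hence C_0 ≅ Z^9, C_1 ≅ Z^27, C_2 ≅ Z^18.

The boundary map ∂_1: C_1 → C_0 is given by ∂[p,q] = [q] − [p]. For instance
  ∂[3,5] = [5] − [3].
As a 9×27 matrix over Z this has rank 8, with invariant factors (1,1,1,1,1,1,1,1).

Boundary ∂_2: C_2 → C_1 acts by ∂[p,q,r] = [q,r] − [p,r] + [p,q]. For instance
  ∂[1,5,8] = [5,8] − [1,8] + [1,5],
  ∂[4,6,7] = [6,7] − [4,7] + [4,6].
The 27×18 boundary matrix has rank 17 and Smith normal form diag(1,1,1,1,1,1,1,1,1,1,1,1,1,1,1,1,1).

Computing H_k = (kernel of ∂_k) / (image of ∂_{k+1}):

  H_2: rank ker ∂_2 − rank ∂_3 = (18 − 17) − 0 = 1, and there is no ∂_3, so H_2 ≅ Z.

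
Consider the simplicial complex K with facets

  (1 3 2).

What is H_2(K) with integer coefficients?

H_2 ≅ 0.

K has 3 vertices, 3 edges, 1 triangle.
rank ∂_2 = 1, rank ∂_3 = 0 ⇒ b_2 = 1 − 1 − 0 = 0. So H_2 = 0.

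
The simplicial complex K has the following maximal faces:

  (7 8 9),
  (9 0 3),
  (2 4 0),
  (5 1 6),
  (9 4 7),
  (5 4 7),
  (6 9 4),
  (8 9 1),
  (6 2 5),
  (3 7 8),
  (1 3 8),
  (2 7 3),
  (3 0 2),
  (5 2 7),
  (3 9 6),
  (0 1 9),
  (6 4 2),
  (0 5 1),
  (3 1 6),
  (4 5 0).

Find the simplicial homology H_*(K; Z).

We work with the vertex ordering 0 < 1 < 2 < 3 < 4 < 5 < 6 < 7 < 8 < 9. The simplices of K, each written with vertices in increasing order, are:

  0-simplices (10): [0], [1], [2], [3], [4], [5], [6], [7], [8], [9]
  1-simplices (30): (30 of them)
  2-simplices (20): (20 of them)

Hence C_0 ≅ Z^10, C_1 ≅ Z^30, C_2 ≅ Z^20.

Boundary ∂_1: C_1 → C_0 is given by ∂[p,q] = [q] − [p]. For instance
  ∂[0,9] = [9] − [0].
The resulting 10×30 matrix has rank 9, and its Smith normal form has invariant factors (1,1,1,1,1,1,1,1,1).

The boundary map ∂_2: C_2 → C_1 acts by ∂[p,q,r] = [q,r] − [p,r] + [p,q]. For instance
  ∂[4,6,9] = [6,9] − [4,9] + [4,6],
  ∂[1,8,9] = [8,9] − [1,9] + [1,8].
As a 30×20 matrix over Z this has rank 20, with invariant factors (1,1,1,1,1,1,1,1,1,1,1,1,1,1,1,1,1,1,1,2).

Reading off H_k = ker ∂_k / im ∂_{k+1}:

  H_0: rank C_0 − rank ∂_1 = 10 − 9 = 1, and the invariant factors of ∂_1 are all 1, so H_0 = Z.
  H_1: rank ker ∂_1 − rank ∂_2 = (30 − 9) − 20 = 1, and ∂_2 has invariant factor 2 > 1, so H_1 = Z × Z/2.
  H_2: rank ker ∂_2 − rank ∂_3 = (20 − 20) − 0 = 0, and there is no ∂_3, so H_2 = 0.

(K is a triangulation of the Klein bottle.)

H_0 = Z,  H_1 = Z × Z/2,  H_2 = 0.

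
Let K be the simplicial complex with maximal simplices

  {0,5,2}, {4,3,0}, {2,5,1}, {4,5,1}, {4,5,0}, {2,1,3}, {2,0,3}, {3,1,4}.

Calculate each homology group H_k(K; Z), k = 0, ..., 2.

Fix the vertex order 0 < 1 < 2 < 3 < 4 < 5 and write every simplex with vertices in increasing order. Then dim K = 2 and the simplices of K are:

  0-simplices (6): [0], [1], [2], [3], [4], [5]
  1-simplices (12): [0,2], [0,3], [0,4], [0,5], [1,2], [1,3], [1,4], [1,5], [2,3], [2,5], [3,4], [4,5]
  2-simplices (8): [0,2,3], [0,2,5], [0,3,4], [0,4,5], [1,2,3], [1,2,5], [1,3,4], [1,4,5]

Hence C_0 ≅ Z^6, C_1 ≅ Z^12, C_2 ≅ Z^8.

∂_1: C_1 → C_0 is given by ∂[p,q] = [q] − [p].
This gives a 6×12 integer matrix of rank 5; reducing to Smith normal form yields diagonal entries (1,1,1,1,1).

The boundary map ∂_2: C_2 → C_1 maps a triangle to the signed sum of its edges. For instance
  ∂[0,2,5] = [2,5] − [0,5] + [0,2],
  ∂[0,3,4] = [3,4] − [0,4] + [0,3].
This gives a 12×8 integer matrix of rank 7; reducing to Smith normal form yields diagonal entries (1,1,1,1,1,1,1).

Reading off H_k = ker ∂_k / im ∂_{k+1}:

  H_0: rank C_0 − rank ∂_1 = 6 − 5 = 1, and the invariant factors of ∂_1 are all 1, so H_0 = Z.
  H_1: rank ker ∂_1 − rank ∂_2 = (12 − 5) − 7 = 0, and the invariant factors of ∂_2 are all 1, so H_1 = 0.
  H_2: rank ker ∂_2 − rank ∂_3 = (8 − 7) − 0 = 1, and there is no ∂_3, so H_2 = Z.

H_0 ≅ Z,  H_1 = 0,  H_2 ≅ Z.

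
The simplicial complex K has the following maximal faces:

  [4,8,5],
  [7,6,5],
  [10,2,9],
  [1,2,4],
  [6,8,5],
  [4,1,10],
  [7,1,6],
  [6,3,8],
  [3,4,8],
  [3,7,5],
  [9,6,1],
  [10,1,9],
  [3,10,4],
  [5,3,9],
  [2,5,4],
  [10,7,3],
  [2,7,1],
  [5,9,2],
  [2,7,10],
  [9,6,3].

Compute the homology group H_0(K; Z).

Take the total order 1 < 2 < 3 < 4 < 5 < 6 < 7 < 8 < 9 < 10 on the vertex set. Then K (dimension 2) consists of the simplices:

  0-simplices (10): [1], [2], [3], [4], [5], [6], [7], [8], [9], [10]
  1-simplices (30): (30 of them)
  2-simplices (20): (20 of them)

giving chain groups C_0 ≅ Z^10, C_1 ≅ Z^30, C_2 ≅ Z^20.

∂_1: C_1 → C_0 maps an edge to its endpoints' difference, ∂[p,q] = q − p. For instance
  ∂[3,5] = [5] − [3].
This gives a 10×30 integer matrix of rank 9; reducing to Smith normal form yields diagonal entries (1,1,1,1,1,1,1,1,1).

∂_2: C_2 → C_1 acts by ∂[p,q,r] = [q,r] − [p,r] + [p,q]. For instance
  ∂[1,2,4] = [2,4] − [1,4] + [1,2],
  ∂[3,6,9] = [6,9] − [3,9] + [3,6].
This gives a 30×20 integer matrix of rank 20; reducing to Smith normal form yields diagonal entries (1,1,1,1,1,1,1,1,1,1,1,1,1,1,1,1,1,1,1,2).

Computing H_k = (kernel of ∂_k) / (image of ∂_{k+1}):

  H_0: rank C_0 − rank ∂_1 = 10 − 9 = 1, and the invariant factors of ∂_1 are all 1, so H_0 = Z.

H_0 ≅ Z.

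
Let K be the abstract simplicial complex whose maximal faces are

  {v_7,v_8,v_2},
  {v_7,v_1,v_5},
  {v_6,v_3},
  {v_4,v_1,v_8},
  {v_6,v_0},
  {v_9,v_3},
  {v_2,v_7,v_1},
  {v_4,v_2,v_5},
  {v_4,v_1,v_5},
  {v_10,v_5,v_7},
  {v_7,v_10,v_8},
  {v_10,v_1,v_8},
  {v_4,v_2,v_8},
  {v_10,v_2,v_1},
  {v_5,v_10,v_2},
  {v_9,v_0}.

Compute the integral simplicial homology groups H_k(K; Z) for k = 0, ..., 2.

H_0 = Z^2,  H_1 = Z ⊕ Z/2,  H_2 = 0.

We work with the vertex ordering v_0 < v_1 < v_2 < v_3 < v_4 < v_5 < v_6 < v_7 < v_8 < v_9 < v_10. The simplices of K, each written with vertices in increasing order, are:

  0-simplices (11): [v_0], [v_1], [v_2], [v_3], [v_4], [v_5], [v_6], [v_7], [v_8], [v_9], [v_10]
  1-simplices (22): (22 of them)
  2-simplices (12): (12 of them)

Hence C_0 ≅ Z^11, C_1 ≅ Z^22, C_2 ≅ Z^12.

∂_1: C_1 → C_0 maps an edge to its endpoints' difference, ∂[p,q] = q − p.
As a 11×22 matrix over Z this has rank 9, with invariant factors (1,1,1,1,1,1,1,1,1).

The boundary map ∂_2: C_2 → C_1 maps a triangle to the signed sum of its edges. For instance
  ∂[v_1,v_2,v_10] = [v_2,v_10] − [v_1,v_10] + [v_1,v_2],
  ∂[v_1,v_4,v_8] = [v_4,v_8] − [v_1,v_8] + [v_1,v_4].
This gives a 22×12 integer matrix of rank 12; reducing to Smith normal form yields diagonal entries (1,1,1,1,1,1,1,1,1,1,1,2).

From H_k ≅ ker(∂_k) / im(∂_{k+1}) we obtain:

  H_0: rank C_0 − rank ∂_1 = 11 − 9 = 2, and the invariant factors of ∂_1 are all 1, so H_0 = Z^2.
  H_1: rank ker ∂_1 − rank ∂_2 = (22 − 9) − 12 = 1, and ∂_2 has invariant factor 2 > 1, so H_1 = Z ⊕ Z/2.
  H_2: rank ker ∂_2 − rank ∂_3 = (12 − 12) − 0 = 0, and there is no ∂_3, so H_2 = 0.

(K is a triangulation of the disjoint union of the circle S^1 and the real projective plane RP^2.)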